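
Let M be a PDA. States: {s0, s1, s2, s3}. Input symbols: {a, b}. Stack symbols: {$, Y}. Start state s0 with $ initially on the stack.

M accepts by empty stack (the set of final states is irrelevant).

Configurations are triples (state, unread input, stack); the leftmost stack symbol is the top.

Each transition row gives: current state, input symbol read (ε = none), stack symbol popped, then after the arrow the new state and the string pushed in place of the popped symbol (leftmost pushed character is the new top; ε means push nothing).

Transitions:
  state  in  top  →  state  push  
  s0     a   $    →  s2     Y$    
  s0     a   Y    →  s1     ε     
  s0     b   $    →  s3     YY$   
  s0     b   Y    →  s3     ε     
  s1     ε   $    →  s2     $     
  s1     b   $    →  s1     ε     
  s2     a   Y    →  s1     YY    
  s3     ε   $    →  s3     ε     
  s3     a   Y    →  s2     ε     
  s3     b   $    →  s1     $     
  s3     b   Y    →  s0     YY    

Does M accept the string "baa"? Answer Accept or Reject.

Reject

No computation consumes all input and empties the stack.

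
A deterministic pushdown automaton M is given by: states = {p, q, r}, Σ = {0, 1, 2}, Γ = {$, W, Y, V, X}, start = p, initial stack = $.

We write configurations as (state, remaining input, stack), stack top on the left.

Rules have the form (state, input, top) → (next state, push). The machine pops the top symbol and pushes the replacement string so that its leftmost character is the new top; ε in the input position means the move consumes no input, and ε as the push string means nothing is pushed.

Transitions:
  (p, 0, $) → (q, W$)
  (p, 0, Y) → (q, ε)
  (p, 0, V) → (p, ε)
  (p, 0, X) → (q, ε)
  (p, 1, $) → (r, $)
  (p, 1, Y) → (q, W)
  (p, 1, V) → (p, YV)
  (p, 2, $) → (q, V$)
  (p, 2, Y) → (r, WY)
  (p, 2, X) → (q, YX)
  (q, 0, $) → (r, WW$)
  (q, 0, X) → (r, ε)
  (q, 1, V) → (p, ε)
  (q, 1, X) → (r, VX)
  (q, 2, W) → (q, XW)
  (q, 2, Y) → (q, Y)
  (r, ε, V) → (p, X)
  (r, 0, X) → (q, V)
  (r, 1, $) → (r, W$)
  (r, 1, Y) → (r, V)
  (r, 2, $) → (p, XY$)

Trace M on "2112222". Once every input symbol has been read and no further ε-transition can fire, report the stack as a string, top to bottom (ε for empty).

YXY$

(p, 2112222, $) ⊢ (q, 112222, V$) ⊢ (p, 12222, $) ⊢ (r, 2222, $) ⊢ (p, 222, XY$) ⊢ (q, 22, YXY$) ⊢ (q, 2, YXY$) ⊢ (q, ε, YXY$)
All input consumed in state q with stack YXY$.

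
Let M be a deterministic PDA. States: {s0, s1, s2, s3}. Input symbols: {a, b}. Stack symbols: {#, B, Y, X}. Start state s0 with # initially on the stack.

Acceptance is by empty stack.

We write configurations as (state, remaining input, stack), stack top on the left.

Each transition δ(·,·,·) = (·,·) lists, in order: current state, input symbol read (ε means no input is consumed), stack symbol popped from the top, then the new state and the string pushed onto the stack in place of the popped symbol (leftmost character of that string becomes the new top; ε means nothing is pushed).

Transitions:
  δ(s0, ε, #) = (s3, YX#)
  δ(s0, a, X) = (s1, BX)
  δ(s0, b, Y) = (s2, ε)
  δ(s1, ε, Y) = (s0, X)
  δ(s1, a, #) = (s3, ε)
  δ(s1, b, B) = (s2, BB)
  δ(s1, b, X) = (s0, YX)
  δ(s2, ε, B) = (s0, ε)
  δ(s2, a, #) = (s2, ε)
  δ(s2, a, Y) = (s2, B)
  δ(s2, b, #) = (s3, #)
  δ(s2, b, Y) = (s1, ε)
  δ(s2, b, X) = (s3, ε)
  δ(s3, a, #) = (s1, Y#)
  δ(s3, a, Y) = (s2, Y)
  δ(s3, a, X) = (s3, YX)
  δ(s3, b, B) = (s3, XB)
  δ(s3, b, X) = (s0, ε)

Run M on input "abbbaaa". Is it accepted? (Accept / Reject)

(s0, abbbaaa, #)
  ε-move, top #: go to s3, push YX# → (s3, abbbaaa, YX#)
  read a, top Y: go to s2, push Y → (s2, bbbaaa, YX#)
  read b, top Y: go to s1, push ε → (s1, bbaaa, X#)
  read b, top X: go to s0, push YX → (s0, baaa, YX#)
  read b, top Y: go to s2, push ε → (s2, aaa, X#)
No transition applies at (s2, aaa, X#); input not fully consumed.

Reject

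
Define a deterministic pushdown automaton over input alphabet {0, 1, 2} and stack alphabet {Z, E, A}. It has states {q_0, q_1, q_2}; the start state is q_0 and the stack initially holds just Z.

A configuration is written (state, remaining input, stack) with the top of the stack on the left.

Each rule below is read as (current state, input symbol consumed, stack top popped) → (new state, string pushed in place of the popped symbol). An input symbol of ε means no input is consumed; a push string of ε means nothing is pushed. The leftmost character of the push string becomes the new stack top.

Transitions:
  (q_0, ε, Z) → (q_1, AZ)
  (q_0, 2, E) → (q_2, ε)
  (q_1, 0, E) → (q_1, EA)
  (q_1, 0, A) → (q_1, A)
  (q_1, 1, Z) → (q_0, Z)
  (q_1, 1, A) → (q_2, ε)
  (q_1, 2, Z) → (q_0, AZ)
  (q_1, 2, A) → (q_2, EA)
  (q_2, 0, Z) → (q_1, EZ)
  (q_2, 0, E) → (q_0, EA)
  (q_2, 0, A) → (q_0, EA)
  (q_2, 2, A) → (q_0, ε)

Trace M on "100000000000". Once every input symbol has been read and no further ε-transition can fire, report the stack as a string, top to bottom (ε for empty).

(q_0, 100000000000, Z)
  ε-move, top Z: go to q_1, push AZ → (q_1, 100000000000, AZ)
  read 1, top A: go to q_2, push ε → (q_2, 00000000000, Z)
  read 0, top Z: go to q_1, push EZ → (q_1, 0000000000, EZ)
  read 0, top E: go to q_1, push EA → (q_1, 000000000, EAZ)
  read 0, top E: go to q_1, push EA → (q_1, 00000000, EAAZ)
  read 0, top E: go to q_1, push EA → (q_1, 0000000, EAAAZ)
  read 0, top E: go to q_1, push EA → (q_1, 000000, EAAAAZ)
  read 0, top E: go to q_1, push EA → (q_1, 00000, EAAAAAZ)
  read 0, top E: go to q_1, push EA → (q_1, 0000, EAAAAAAZ)
  read 0, top E: go to q_1, push EA → (q_1, 000, EAAAAAAAZ)
  read 0, top E: go to q_1, push EA → (q_1, 00, EAAAAAAAAZ)
  read 0, top E: go to q_1, push EA → (q_1, 0, EAAAAAAAAAZ)
  read 0, top E: go to q_1, push EA → (q_1, ε, EAAAAAAAAAAZ)
All input consumed in state q_1 with stack EAAAAAAAAAAZ.

EAAAAAAAAAAZ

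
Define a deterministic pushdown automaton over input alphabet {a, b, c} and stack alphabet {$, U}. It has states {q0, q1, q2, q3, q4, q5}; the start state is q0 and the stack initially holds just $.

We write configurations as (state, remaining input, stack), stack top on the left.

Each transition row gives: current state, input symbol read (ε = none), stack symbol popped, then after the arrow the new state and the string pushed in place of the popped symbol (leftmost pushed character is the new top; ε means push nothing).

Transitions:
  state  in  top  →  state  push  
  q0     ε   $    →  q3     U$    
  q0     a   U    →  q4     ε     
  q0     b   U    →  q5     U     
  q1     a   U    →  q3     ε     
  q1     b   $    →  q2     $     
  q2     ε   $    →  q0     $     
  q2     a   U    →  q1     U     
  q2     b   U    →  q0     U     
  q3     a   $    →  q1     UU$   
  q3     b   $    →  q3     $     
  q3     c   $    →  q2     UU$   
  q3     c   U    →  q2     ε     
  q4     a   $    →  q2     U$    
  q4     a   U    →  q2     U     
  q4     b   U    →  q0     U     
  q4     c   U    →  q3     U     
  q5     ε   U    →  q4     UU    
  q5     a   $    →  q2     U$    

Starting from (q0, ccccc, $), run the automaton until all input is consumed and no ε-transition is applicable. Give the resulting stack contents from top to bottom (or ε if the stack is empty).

(q0, ccccc, $)
  ε-move, top $: go to q3, push U$ → (q3, ccccc, U$)
  read c, top U: go to q2, push ε → (q2, cccc, $)
  ε-move, top $: go to q0, push $ → (q0, cccc, $)
  ε-move, top $: go to q3, push U$ → (q3, cccc, U$)
  read c, top U: go to q2, push ε → (q2, ccc, $)
  ε-move, top $: go to q0, push $ → (q0, ccc, $)
  ε-move, top $: go to q3, push U$ → (q3, ccc, U$)
  read c, top U: go to q2, push ε → (q2, cc, $)
  ε-move, top $: go to q0, push $ → (q0, cc, $)
  ε-move, top $: go to q3, push U$ → (q3, cc, U$)
  read c, top U: go to q2, push ε → (q2, c, $)
  ε-move, top $: go to q0, push $ → (q0, c, $)
  ε-move, top $: go to q3, push U$ → (q3, c, U$)
  read c, top U: go to q2, push ε → (q2, ε, $)
  ε-move, top $: go to q0, push $ → (q0, ε, $)
  ε-move, top $: go to q3, push U$ → (q3, ε, U$)
All input consumed in state q3 with stack U$.

U$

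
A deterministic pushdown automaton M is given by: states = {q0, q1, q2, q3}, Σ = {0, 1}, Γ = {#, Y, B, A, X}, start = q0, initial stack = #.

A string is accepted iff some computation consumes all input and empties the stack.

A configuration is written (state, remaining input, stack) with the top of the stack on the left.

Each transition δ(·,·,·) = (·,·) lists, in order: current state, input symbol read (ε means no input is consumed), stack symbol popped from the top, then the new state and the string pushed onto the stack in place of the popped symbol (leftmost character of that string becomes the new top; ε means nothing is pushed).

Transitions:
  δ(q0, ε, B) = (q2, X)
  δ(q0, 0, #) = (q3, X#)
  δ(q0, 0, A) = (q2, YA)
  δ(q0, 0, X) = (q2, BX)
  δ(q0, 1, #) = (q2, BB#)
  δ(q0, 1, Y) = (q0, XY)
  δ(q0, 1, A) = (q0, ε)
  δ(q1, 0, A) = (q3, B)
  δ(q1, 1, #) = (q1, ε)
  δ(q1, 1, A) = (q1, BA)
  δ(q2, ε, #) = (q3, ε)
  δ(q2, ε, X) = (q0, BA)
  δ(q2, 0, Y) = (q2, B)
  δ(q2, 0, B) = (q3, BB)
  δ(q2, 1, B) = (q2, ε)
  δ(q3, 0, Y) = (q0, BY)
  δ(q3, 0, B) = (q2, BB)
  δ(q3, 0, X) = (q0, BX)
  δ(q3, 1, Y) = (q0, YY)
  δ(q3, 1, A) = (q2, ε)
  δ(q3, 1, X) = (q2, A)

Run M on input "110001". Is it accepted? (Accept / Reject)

(q0, 110001, #) ⊢ (q2, 10001, BB#) ⊢ (q2, 0001, B#) ⊢ (q3, 001, BB#) ⊢ (q2, 01, BBB#) ⊢ (q3, 1, BBBB#)
No transition applies at (q3, 1, BBBB#); input not fully consumed.

Reject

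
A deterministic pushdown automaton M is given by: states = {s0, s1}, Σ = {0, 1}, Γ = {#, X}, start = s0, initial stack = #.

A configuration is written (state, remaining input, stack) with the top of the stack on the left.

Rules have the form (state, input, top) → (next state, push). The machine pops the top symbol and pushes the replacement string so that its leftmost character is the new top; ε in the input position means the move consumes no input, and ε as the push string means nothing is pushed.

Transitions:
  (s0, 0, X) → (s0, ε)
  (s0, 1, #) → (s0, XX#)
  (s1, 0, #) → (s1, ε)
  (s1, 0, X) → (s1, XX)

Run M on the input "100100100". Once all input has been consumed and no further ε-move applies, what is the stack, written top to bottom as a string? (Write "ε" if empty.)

(s0, 100100100, #) ⊢ (s0, 00100100, XX#) ⊢ (s0, 0100100, X#) ⊢ (s0, 100100, #) ⊢ (s0, 00100, XX#) ⊢ (s0, 0100, X#) ⊢ (s0, 100, #) ⊢ (s0, 00, XX#) ⊢ (s0, 0, X#) ⊢ (s0, ε, #)
All input consumed in state s0 with stack #.

#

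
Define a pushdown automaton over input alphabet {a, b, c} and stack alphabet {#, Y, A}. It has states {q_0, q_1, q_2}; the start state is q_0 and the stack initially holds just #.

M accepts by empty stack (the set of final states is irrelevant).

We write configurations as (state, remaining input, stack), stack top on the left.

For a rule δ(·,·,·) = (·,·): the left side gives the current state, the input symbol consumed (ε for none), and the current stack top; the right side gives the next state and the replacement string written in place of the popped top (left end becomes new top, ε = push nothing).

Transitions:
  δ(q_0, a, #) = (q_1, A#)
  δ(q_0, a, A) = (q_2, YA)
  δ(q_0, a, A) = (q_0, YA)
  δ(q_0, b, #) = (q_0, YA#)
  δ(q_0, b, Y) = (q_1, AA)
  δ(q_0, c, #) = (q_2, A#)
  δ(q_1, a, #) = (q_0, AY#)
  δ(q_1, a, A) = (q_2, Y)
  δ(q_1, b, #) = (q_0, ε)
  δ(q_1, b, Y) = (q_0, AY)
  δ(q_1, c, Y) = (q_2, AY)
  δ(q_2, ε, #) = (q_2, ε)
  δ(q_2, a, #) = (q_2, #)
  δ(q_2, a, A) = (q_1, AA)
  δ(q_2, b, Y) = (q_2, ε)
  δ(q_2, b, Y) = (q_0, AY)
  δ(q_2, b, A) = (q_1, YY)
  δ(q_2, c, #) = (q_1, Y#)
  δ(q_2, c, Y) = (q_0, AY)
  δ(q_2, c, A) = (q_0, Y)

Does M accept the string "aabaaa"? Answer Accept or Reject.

One accepting computation: (q_0, aabaaa, #) ⊢ (q_1, abaaa, A#) ⊢ (q_2, baaa, Y#) ⊢ (q_2, aaa, #) ⊢ (q_2, aa, #) ⊢ (q_2, a, #) ⊢ (q_2, ε, #) ⊢ (q_2, ε, ε)
All input consumed and the stack is empty.

Accept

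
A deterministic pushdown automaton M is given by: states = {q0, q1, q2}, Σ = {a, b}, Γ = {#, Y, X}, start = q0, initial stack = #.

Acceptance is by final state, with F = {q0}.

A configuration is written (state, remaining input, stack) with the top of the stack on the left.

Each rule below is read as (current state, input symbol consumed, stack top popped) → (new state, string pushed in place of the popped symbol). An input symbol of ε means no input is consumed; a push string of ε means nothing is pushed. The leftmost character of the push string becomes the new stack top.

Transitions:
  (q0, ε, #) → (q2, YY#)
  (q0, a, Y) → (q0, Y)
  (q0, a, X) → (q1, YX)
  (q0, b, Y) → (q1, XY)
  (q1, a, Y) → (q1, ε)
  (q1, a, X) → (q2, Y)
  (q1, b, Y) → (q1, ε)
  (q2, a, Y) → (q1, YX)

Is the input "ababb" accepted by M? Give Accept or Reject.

Reject

(q0, ababb, #)
  ε-move, top #: go to q2, push YY# → (q2, ababb, YY#)
  read a, top Y: go to q1, push YX → (q1, babb, YXY#)
  read b, top Y: go to q1, push ε → (q1, abb, XY#)
  read a, top X: go to q2, push Y → (q2, bb, YY#)
No transition applies at (q2, bb, YY#); input not fully consumed.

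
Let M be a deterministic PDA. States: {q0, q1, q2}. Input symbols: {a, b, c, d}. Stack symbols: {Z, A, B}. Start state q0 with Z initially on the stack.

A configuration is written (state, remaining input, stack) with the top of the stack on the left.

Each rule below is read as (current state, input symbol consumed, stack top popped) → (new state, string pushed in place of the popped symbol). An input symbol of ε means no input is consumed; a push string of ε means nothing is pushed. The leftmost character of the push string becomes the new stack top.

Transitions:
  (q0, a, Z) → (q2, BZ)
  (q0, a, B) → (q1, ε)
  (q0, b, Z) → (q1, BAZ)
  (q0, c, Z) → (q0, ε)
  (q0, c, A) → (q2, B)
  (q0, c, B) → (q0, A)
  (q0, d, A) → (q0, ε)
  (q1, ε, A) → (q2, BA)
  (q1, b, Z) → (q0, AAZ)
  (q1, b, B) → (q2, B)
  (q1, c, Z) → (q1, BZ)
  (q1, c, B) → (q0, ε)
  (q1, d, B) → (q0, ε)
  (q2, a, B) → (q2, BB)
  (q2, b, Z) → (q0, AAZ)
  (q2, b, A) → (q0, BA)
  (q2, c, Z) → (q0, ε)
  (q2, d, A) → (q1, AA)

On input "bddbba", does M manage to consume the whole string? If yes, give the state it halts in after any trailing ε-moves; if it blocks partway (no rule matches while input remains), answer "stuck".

(q0, bddbba, Z)
  read b, top Z: go to q1, push BAZ → (q1, ddbba, BAZ)
  read d, top B: go to q0, push ε → (q0, dbba, AZ)
  read d, top A: go to q0, push ε → (q0, bba, Z)
  read b, top Z: go to q1, push BAZ → (q1, ba, BAZ)
  read b, top B: go to q2, push B → (q2, a, BAZ)
  read a, top B: go to q2, push BB → (q2, ε, BBAZ)
All input consumed; M is in state q2.

q2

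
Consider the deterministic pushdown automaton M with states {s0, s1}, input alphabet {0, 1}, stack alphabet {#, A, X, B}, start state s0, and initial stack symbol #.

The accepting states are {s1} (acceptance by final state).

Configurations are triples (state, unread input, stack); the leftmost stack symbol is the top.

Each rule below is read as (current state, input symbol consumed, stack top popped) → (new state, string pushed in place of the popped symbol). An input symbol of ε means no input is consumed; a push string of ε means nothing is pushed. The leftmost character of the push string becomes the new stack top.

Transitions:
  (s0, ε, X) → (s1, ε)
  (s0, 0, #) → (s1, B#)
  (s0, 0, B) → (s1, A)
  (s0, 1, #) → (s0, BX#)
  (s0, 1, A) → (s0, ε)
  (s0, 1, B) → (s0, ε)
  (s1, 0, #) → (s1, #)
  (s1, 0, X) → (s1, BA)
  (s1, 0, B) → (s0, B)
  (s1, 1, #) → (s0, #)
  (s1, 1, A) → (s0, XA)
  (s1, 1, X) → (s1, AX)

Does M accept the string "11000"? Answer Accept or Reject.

Accept

(s0, 11000, #) ⊢ (s0, 1000, BX#) ⊢ (s0, 000, X#) ⊢ (s1, 000, #) ⊢ (s1, 00, #) ⊢ (s1, 0, #) ⊢ (s1, ε, #)
All input consumed; state s1 ∈ F.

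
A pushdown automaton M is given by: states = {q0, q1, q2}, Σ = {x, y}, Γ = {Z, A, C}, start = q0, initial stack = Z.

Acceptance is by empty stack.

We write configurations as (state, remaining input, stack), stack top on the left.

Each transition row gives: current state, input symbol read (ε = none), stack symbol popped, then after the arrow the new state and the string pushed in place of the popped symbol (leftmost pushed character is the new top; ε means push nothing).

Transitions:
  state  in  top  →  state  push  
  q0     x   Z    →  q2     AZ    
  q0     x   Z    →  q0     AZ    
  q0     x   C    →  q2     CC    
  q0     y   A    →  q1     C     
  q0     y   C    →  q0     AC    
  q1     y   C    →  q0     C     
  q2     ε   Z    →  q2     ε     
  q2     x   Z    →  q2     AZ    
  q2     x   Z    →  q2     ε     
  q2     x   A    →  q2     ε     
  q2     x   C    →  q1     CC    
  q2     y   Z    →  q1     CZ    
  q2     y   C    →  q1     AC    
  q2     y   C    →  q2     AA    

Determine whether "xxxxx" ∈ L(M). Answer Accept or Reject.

Accept

One accepting computation: (q0, xxxxx, Z) ⊢ (q2, xxxx, AZ) ⊢ (q2, xxx, Z) ⊢ (q2, xx, AZ) ⊢ (q2, x, Z) ⊢ (q2, ε, ε)
All input consumed and the stack is empty.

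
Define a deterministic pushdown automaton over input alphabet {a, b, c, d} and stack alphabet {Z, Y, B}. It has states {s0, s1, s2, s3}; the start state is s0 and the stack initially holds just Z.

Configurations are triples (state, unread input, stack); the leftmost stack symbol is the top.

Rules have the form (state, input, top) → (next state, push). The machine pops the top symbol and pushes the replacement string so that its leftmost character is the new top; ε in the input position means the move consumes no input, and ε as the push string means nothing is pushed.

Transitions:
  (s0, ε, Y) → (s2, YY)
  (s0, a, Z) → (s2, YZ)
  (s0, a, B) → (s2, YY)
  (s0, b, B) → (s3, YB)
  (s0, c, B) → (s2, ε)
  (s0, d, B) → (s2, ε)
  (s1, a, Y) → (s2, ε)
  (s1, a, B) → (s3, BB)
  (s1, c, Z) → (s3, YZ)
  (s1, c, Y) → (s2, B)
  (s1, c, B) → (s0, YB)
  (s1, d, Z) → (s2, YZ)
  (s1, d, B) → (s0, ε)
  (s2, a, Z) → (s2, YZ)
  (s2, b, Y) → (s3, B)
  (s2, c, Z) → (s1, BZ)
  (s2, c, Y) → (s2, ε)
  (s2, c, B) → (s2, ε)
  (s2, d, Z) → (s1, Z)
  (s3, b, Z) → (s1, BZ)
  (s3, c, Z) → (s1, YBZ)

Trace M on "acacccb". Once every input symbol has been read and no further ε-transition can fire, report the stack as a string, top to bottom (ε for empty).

(s0, acacccb, Z)
  read a, top Z: go to s2, push YZ → (s2, cacccb, YZ)
  read c, top Y: go to s2, push ε → (s2, acccb, Z)
  read a, top Z: go to s2, push YZ → (s2, cccb, YZ)
  read c, top Y: go to s2, push ε → (s2, ccb, Z)
  read c, top Z: go to s1, push BZ → (s1, cb, BZ)
  read c, top B: go to s0, push YB → (s0, b, YBZ)
  ε-move, top Y: go to s2, push YY → (s2, b, YYBZ)
  read b, top Y: go to s3, push B → (s3, ε, BYBZ)
All input consumed in state s3 with stack BYBZ.

BYBZ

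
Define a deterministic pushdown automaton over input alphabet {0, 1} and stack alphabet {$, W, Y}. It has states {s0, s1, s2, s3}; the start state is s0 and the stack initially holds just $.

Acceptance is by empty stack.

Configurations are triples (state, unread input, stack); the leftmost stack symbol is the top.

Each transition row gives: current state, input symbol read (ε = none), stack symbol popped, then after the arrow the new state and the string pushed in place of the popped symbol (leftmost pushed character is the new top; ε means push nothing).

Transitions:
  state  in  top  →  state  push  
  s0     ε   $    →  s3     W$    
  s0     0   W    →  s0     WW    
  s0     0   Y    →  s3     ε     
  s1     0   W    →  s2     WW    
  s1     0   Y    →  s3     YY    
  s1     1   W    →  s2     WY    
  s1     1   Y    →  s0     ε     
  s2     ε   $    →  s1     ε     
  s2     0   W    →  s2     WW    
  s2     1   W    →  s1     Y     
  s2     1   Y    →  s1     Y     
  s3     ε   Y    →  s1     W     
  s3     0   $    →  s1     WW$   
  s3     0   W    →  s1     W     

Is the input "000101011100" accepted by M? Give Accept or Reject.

(s0, 000101011100, $) ⊢ (s3, 000101011100, W$) ⊢ (s1, 00101011100, W$) ⊢ (s2, 0101011100, WW$) ⊢ (s2, 101011100, WWW$) ⊢ (s1, 01011100, YWW$) ⊢ (s3, 1011100, YYWW$) ⊢ (s1, 1011100, WYWW$) ⊢ (s2, 011100, WYYWW$) ⊢ (s2, 11100, WWYYWW$) ⊢ (s1, 1100, YWYYWW$) ⊢ (s0, 100, WYYWW$)
No transition applies at (s0, 100, WYYWW$); input not fully consumed.

Reject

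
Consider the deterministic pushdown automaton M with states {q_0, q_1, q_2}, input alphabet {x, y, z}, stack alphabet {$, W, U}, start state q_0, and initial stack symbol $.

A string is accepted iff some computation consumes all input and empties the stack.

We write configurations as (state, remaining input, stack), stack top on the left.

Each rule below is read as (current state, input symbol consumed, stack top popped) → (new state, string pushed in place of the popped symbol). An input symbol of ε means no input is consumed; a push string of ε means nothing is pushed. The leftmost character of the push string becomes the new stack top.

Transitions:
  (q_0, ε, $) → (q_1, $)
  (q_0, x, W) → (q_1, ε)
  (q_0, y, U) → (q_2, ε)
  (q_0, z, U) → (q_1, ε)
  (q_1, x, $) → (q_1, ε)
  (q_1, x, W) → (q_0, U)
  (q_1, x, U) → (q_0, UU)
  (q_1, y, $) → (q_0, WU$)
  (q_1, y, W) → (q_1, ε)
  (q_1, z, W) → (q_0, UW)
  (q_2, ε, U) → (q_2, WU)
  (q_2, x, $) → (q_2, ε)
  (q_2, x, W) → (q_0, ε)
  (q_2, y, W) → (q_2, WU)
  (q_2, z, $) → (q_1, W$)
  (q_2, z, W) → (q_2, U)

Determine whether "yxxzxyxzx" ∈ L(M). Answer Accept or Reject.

Accept

(q_0, yxxzxyxzx, $)
  ε-move, top $: go to q_1, push $ → (q_1, yxxzxyxzx, $)
  read y, top $: go to q_0, push WU$ → (q_0, xxzxyxzx, WU$)
  read x, top W: go to q_1, push ε → (q_1, xzxyxzx, U$)
  read x, top U: go to q_0, push UU → (q_0, zxyxzx, UU$)
  read z, top U: go to q_1, push ε → (q_1, xyxzx, U$)
  read x, top U: go to q_0, push UU → (q_0, yxzx, UU$)
  read y, top U: go to q_2, push ε → (q_2, xzx, U$)
  ε-move, top U: go to q_2, push WU → (q_2, xzx, WU$)
  read x, top W: go to q_0, push ε → (q_0, zx, U$)
  read z, top U: go to q_1, push ε → (q_1, x, $)
  read x, top $: go to q_1, push ε → (q_1, ε, ε)
All input consumed and the stack is empty.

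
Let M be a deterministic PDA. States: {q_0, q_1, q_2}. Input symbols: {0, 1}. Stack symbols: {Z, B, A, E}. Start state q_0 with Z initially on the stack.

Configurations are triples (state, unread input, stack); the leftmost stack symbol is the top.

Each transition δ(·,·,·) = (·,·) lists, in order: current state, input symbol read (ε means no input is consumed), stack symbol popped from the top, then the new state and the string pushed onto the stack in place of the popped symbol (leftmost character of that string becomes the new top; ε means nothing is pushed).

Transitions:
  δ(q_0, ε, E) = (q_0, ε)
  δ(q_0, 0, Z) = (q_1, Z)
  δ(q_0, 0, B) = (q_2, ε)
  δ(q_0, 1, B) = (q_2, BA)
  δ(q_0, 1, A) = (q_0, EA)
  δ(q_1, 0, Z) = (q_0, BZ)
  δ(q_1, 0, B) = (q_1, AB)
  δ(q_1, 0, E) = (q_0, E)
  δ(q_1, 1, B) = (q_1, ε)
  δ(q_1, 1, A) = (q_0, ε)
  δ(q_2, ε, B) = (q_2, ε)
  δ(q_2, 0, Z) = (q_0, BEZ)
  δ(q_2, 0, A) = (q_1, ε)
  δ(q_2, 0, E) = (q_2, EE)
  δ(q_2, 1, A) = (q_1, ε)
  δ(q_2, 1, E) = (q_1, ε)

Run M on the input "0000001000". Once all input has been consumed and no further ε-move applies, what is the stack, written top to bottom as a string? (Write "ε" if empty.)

BZ

(q_0, 0000001000, Z)
  read 0, top Z: go to q_1, push Z → (q_1, 000001000, Z)
  read 0, top Z: go to q_0, push BZ → (q_0, 00001000, BZ)
  read 0, top B: go to q_2, push ε → (q_2, 0001000, Z)
  read 0, top Z: go to q_0, push BEZ → (q_0, 001000, BEZ)
  read 0, top B: go to q_2, push ε → (q_2, 01000, EZ)
  read 0, top E: go to q_2, push EE → (q_2, 1000, EEZ)
  read 1, top E: go to q_1, push ε → (q_1, 000, EZ)
  read 0, top E: go to q_0, push E → (q_0, 00, EZ)
  ε-move, top E: go to q_0, push ε → (q_0, 00, Z)
  read 0, top Z: go to q_1, push Z → (q_1, 0, Z)
  read 0, top Z: go to q_0, push BZ → (q_0, ε, BZ)
All input consumed in state q_0 with stack BZ.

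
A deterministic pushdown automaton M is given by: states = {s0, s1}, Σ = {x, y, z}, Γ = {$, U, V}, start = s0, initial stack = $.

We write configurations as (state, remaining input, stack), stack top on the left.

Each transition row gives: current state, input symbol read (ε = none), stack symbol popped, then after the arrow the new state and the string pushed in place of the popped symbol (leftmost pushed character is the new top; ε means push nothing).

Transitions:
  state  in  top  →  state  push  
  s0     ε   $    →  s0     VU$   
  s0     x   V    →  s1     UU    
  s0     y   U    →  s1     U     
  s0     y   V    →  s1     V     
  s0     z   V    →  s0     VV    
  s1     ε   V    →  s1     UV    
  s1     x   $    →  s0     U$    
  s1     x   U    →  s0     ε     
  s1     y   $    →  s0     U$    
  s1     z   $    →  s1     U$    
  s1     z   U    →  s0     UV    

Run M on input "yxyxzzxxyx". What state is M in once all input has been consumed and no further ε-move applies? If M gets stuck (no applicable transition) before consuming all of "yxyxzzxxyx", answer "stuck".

(s0, yxyxzzxxyx, $)
  ε-move, top $: go to s0, push VU$ → (s0, yxyxzzxxyx, VU$)
  read y, top V: go to s1, push V → (s1, xyxzzxxyx, VU$)
  ε-move, top V: go to s1, push UV → (s1, xyxzzxxyx, UVU$)
  read x, top U: go to s0, push ε → (s0, yxzzxxyx, VU$)
  read y, top V: go to s1, push V → (s1, xzzxxyx, VU$)
  ε-move, top V: go to s1, push UV → (s1, xzzxxyx, UVU$)
  read x, top U: go to s0, push ε → (s0, zzxxyx, VU$)
  read z, top V: go to s0, push VV → (s0, zxxyx, VVU$)
  read z, top V: go to s0, push VV → (s0, xxyx, VVVU$)
  read x, top V: go to s1, push UU → (s1, xyx, UUVVU$)
  read x, top U: go to s0, push ε → (s0, yx, UVVU$)
  read y, top U: go to s1, push U → (s1, x, UVVU$)
  read x, top U: go to s0, push ε → (s0, ε, VVU$)
All input consumed; M is in state s0.

s0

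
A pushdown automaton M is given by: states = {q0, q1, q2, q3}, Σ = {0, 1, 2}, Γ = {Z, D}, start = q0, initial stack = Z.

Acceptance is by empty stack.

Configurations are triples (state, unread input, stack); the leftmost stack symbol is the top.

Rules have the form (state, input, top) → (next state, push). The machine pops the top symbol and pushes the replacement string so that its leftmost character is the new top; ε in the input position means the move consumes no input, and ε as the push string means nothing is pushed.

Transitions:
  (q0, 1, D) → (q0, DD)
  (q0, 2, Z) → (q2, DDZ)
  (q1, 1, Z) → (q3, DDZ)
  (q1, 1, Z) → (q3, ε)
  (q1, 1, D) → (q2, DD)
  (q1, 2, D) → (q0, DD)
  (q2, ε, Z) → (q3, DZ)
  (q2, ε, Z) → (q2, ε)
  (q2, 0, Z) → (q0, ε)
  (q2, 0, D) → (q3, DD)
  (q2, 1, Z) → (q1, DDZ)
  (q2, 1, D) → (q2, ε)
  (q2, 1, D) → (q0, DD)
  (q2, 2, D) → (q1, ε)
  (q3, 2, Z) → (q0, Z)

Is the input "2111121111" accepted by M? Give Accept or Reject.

One accepting computation: (q0, 2111121111, Z) ⊢ (q2, 111121111, DDZ) ⊢ (q2, 11121111, DZ) ⊢ (q2, 1121111, Z) ⊢ (q1, 121111, DDZ) ⊢ (q2, 21111, DDDZ) ⊢ (q1, 1111, DDZ) ⊢ (q2, 111, DDDZ) ⊢ (q2, 11, DDZ) ⊢ (q2, 1, DZ) ⊢ (q2, ε, Z) ⊢ (q2, ε, ε)
All input consumed and the stack is empty.

Accept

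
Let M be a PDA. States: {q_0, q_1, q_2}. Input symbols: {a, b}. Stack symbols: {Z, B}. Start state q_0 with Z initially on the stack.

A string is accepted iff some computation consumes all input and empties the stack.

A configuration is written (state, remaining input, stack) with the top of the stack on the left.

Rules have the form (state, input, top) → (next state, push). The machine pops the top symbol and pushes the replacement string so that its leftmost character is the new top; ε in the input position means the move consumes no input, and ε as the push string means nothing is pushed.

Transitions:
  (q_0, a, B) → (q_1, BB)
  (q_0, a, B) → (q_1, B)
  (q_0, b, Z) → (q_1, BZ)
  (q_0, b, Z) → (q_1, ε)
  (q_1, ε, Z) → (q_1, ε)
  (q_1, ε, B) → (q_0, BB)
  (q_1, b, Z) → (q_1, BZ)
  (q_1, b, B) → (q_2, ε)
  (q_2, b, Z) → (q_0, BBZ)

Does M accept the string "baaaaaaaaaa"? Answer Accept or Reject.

Reject

No computation consumes all input and empties the stack.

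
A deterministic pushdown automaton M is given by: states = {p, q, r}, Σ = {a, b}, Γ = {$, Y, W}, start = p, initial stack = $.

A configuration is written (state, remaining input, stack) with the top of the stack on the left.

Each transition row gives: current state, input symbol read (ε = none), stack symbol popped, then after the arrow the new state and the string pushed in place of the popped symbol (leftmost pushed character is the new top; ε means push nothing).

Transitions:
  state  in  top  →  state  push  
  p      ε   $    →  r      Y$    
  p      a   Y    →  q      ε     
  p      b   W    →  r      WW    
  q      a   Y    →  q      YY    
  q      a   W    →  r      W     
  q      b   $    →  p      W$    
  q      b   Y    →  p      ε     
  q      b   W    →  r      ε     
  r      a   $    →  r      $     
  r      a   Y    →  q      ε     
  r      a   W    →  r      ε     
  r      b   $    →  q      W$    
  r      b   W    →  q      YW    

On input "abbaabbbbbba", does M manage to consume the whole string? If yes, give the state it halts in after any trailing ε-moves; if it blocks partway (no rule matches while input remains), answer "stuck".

(p, abbaabbbbbba, $)
  ε-move, top $: go to r, push Y$ → (r, abbaabbbbbba, Y$)
  read a, top Y: go to q, push ε → (q, bbaabbbbbba, $)
  read b, top $: go to p, push W$ → (p, baabbbbbba, W$)
  read b, top W: go to r, push WW → (r, aabbbbbba, WW$)
  read a, top W: go to r, push ε → (r, abbbbbba, W$)
  read a, top W: go to r, push ε → (r, bbbbbba, $)
  read b, top $: go to q, push W$ → (q, bbbbba, W$)
  read b, top W: go to r, push ε → (r, bbbba, $)
  read b, top $: go to q, push W$ → (q, bbba, W$)
  read b, top W: go to r, push ε → (r, bba, $)
  read b, top $: go to q, push W$ → (q, ba, W$)
  read b, top W: go to r, push ε → (r, a, $)
  read a, top $: go to r, push $ → (r, ε, $)
All input consumed; M is in state r.

r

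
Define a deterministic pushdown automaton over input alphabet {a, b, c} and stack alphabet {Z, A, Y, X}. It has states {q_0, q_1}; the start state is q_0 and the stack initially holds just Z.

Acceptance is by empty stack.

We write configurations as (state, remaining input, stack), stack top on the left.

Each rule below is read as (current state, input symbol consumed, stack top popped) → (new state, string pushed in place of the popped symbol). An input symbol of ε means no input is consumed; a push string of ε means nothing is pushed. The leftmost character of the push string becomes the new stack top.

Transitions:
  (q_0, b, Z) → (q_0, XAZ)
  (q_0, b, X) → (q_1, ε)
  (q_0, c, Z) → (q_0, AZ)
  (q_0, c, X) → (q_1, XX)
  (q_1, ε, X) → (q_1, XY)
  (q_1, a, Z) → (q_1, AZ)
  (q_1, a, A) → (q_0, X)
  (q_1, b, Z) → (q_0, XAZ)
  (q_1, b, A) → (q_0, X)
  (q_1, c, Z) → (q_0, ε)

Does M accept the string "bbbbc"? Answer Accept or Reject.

Accept

(q_0, bbbbc, Z)
  read b, top Z: go to q_0, push XAZ → (q_0, bbbc, XAZ)
  read b, top X: go to q_1, push ε → (q_1, bbc, AZ)
  read b, top A: go to q_0, push X → (q_0, bc, XZ)
  read b, top X: go to q_1, push ε → (q_1, c, Z)
  read c, top Z: go to q_0, push ε → (q_0, ε, ε)
All input consumed and the stack is empty.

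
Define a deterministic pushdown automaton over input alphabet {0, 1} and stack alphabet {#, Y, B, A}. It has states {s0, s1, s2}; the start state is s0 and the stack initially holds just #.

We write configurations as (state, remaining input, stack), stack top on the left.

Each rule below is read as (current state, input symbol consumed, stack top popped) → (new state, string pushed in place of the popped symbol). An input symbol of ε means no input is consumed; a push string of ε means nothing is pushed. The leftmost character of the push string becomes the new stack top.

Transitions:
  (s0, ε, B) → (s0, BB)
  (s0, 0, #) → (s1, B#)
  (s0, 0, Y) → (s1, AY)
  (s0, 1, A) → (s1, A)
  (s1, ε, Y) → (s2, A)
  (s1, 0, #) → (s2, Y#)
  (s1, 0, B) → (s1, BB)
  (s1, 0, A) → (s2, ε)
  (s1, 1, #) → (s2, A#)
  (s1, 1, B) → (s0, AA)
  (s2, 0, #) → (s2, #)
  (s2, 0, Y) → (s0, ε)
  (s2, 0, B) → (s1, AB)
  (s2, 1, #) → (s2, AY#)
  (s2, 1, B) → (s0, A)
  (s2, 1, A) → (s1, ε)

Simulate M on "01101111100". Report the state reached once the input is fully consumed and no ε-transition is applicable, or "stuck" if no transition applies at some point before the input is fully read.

(s0, 01101111100, #)
  read 0, top #: go to s1, push B# → (s1, 1101111100, B#)
  read 1, top B: go to s0, push AA → (s0, 101111100, AA#)
  read 1, top A: go to s1, push A → (s1, 01111100, AA#)
  read 0, top A: go to s2, push ε → (s2, 1111100, A#)
  read 1, top A: go to s1, push ε → (s1, 111100, #)
  read 1, top #: go to s2, push A# → (s2, 11100, A#)
  read 1, top A: go to s1, push ε → (s1, 1100, #)
  read 1, top #: go to s2, push A# → (s2, 100, A#)
  read 1, top A: go to s1, push ε → (s1, 00, #)
  read 0, top #: go to s2, push Y# → (s2, 0, Y#)
  read 0, top Y: go to s0, push ε → (s0, ε, #)
All input consumed; M is in state s0.

s0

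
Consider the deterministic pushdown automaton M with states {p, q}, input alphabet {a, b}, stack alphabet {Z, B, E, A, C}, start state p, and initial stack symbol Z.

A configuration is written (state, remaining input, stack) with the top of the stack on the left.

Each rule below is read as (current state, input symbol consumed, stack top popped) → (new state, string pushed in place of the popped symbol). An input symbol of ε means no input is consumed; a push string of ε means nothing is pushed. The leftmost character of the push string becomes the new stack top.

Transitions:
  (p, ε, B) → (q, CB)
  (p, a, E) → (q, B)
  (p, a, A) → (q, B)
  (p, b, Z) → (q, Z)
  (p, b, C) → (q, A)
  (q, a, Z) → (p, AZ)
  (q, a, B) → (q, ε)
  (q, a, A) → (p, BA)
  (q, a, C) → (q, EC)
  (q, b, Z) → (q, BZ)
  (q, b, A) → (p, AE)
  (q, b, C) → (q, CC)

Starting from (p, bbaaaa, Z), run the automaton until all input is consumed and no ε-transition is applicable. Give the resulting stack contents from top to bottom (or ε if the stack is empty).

(p, bbaaaa, Z)
  read b, top Z: go to q, push Z → (q, baaaa, Z)
  read b, top Z: go to q, push BZ → (q, aaaa, BZ)
  read a, top B: go to q, push ε → (q, aaa, Z)
  read a, top Z: go to p, push AZ → (p, aa, AZ)
  read a, top A: go to q, push B → (q, a, BZ)
  read a, top B: go to q, push ε → (q, ε, Z)
All input consumed in state q with stack Z.

Z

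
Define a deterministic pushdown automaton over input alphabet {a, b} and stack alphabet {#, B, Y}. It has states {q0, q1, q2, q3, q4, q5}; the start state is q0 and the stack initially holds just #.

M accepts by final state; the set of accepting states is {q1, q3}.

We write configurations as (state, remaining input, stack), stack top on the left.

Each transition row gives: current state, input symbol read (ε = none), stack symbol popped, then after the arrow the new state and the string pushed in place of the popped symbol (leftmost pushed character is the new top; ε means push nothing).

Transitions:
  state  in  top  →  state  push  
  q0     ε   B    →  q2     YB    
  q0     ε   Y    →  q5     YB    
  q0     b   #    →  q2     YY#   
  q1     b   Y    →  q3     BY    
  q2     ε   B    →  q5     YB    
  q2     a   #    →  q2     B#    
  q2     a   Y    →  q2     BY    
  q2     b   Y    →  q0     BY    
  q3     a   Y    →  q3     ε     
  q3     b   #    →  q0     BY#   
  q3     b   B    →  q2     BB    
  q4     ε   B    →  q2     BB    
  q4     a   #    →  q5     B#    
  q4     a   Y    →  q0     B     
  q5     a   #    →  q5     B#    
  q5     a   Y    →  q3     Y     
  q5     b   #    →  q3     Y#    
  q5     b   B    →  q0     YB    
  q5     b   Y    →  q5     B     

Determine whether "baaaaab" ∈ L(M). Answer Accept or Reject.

Reject

(q0, baaaaab, #)
  read b, top #: go to q2, push YY# → (q2, aaaaab, YY#)
  read a, top Y: go to q2, push BY → (q2, aaaab, BYY#)
  ε-move, top B: go to q5, push YB → (q5, aaaab, YBYY#)
  read a, top Y: go to q3, push Y → (q3, aaab, YBYY#)
  read a, top Y: go to q3, push ε → (q3, aab, BYY#)
No transition applies at (q3, aab, BYY#); input not fully consumed.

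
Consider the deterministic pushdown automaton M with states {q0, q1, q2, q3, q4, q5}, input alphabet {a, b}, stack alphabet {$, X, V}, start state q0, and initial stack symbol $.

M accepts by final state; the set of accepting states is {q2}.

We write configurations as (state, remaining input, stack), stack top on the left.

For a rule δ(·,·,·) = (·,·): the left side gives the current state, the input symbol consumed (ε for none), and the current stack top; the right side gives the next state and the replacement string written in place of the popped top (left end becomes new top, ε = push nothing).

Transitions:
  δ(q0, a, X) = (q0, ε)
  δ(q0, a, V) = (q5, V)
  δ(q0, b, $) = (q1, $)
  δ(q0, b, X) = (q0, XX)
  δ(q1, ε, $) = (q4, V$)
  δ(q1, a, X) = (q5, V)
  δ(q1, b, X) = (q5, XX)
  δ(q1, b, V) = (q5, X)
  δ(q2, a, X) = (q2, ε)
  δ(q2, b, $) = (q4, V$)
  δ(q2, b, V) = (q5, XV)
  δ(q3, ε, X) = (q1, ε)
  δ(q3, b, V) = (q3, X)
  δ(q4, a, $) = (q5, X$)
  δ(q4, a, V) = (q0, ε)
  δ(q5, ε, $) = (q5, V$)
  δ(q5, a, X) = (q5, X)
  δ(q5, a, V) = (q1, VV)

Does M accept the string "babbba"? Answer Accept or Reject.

(q0, babbba, $) ⊢ (q1, abbba, $) ⊢ (q4, abbba, V$) ⊢ (q0, bbba, $) ⊢ (q1, bba, $) ⊢ (q4, bba, V$)
No transition applies at (q4, bba, V$); input not fully consumed.

Reject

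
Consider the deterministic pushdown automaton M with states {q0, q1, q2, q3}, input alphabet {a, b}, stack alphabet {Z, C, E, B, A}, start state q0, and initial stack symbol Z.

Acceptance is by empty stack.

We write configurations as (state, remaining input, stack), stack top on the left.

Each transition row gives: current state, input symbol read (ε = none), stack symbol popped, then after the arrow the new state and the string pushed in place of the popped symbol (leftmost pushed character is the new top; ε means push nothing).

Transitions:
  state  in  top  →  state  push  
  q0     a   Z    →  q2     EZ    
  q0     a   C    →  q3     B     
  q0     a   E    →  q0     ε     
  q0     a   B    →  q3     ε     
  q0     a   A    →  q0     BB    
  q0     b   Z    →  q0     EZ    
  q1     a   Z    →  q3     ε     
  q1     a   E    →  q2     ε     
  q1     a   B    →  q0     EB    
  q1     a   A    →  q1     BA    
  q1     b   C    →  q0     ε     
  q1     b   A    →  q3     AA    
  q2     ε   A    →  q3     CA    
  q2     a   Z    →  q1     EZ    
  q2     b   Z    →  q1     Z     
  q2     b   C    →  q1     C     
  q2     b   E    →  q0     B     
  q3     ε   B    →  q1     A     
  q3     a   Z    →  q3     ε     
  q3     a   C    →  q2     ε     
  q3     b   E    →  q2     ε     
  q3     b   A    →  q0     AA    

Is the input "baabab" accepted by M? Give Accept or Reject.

Reject

(q0, baabab, Z)
  read b, top Z: go to q0, push EZ → (q0, aabab, EZ)
  read a, top E: go to q0, push ε → (q0, abab, Z)
  read a, top Z: go to q2, push EZ → (q2, bab, EZ)
  read b, top E: go to q0, push B → (q0, ab, BZ)
  read a, top B: go to q3, push ε → (q3, b, Z)
No transition applies at (q3, b, Z); input not fully consumed.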